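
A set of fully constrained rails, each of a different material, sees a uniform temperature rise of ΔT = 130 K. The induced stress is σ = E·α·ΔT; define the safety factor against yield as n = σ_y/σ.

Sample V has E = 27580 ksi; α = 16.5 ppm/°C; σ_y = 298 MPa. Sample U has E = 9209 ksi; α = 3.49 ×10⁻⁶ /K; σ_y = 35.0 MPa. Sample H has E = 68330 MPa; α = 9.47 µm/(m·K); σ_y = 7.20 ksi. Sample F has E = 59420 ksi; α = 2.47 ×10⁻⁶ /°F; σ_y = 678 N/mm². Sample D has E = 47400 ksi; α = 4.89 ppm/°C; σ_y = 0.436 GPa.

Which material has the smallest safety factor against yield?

With everything in SI (GPa, ×10⁻⁶/K, MPa):
  sample V: E = 190.2, α = 16.5, σ_y = 298.0 → σ = 408 MPa, n = 0.731
  sample U: E = 63.49, α = 3.49, σ_y = 35.00 → σ = 28.8 MPa, n = 1.21
  sample H: E = 68.33, α = 9.47, σ_y = 49.64 → σ = 84.1 MPa, n = 0.590
  sample F: E = 409.7, α = 4.45, σ_y = 678.0 → σ = 237 MPa, n = 2.86
  sample D: E = 326.8, α = 4.89, σ_y = 436.0 → σ = 208 MPa, n = 2.10
Sample H has the lowest safety factor, n = 0.590.

sample H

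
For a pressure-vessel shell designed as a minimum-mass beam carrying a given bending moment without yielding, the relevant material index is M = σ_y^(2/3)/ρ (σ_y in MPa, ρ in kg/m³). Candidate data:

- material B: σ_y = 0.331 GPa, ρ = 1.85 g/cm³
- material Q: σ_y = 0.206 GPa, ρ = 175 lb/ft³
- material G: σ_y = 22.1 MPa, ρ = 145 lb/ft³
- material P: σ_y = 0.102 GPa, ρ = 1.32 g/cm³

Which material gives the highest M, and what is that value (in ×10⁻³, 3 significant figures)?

material B, M = 25.9×10⁻³

Putting every candidate on a common basis:
  material B: σ_y = 331.0 MPa, ρ = 1850 kg/m³
  material Q: σ_y = 206.0 MPa, ρ = 2803 kg/m³
  material G: σ_y = 22.10 MPa, ρ = 2323 kg/m³
  material P: σ_y = 102.0 MPa, ρ = 1320 kg/m³
  material B: M = 25.9×10⁻³
  material P: M = 16.5×10⁻³
  material Q: M = 12.4×10⁻³
  material G: M = 3.39×10⁻³
Material B has the largest M.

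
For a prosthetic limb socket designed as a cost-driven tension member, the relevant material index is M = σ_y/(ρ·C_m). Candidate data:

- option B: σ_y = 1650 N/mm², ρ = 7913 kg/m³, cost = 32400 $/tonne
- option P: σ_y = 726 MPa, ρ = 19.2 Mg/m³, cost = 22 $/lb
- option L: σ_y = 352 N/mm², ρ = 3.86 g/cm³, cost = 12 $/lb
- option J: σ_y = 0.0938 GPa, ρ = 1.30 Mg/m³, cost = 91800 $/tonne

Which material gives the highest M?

option B

After converting to SI:
  option B: σ_y = 1650 MPa, ρ = 7913 kg/m³, cost = 32.40 $/kg
  option P: σ_y = 726.0 MPa, ρ = 19200 kg/m³, cost = 48.50 $/kg
  option L: σ_y = 352.0 MPa, ρ = 3860 kg/m³, cost = 26.46 $/kg
  option J: σ_y = 93.80 MPa, ρ = 1300 kg/m³, cost = 91.80 $/kg
  option B: M = 6.44 kN·m per $
  option L: M = 3.45 kN·m per $
  option J: M = 0.786 kN·m per $
  option P: M = 0.780 kN·m per $
Highest index: option B.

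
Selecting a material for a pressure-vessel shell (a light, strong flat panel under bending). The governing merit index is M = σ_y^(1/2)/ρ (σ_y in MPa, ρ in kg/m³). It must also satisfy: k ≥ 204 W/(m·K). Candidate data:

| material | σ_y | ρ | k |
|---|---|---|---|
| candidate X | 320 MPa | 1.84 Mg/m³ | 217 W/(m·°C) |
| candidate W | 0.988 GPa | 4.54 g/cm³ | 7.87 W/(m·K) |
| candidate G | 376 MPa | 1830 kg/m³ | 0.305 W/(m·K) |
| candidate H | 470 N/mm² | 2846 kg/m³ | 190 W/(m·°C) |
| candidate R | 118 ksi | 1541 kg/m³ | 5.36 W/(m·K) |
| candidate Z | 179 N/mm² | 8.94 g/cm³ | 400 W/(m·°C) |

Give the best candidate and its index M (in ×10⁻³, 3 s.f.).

Screen on constraints: k ≥ 204 W/(m·K). Survivors: candidate X, candidate Z.
After converting to SI:
  candidate X: σ_y = 320.0 MPa, ρ = 1840 kg/m³
  candidate Z: σ_y = 179.0 MPa, ρ = 8940 kg/m³
  candidate X: M = 9.72×10⁻³
  candidate Z: M = 1.50×10⁻³
Highest index: candidate X.

candidate X, M = 9.72×10⁻³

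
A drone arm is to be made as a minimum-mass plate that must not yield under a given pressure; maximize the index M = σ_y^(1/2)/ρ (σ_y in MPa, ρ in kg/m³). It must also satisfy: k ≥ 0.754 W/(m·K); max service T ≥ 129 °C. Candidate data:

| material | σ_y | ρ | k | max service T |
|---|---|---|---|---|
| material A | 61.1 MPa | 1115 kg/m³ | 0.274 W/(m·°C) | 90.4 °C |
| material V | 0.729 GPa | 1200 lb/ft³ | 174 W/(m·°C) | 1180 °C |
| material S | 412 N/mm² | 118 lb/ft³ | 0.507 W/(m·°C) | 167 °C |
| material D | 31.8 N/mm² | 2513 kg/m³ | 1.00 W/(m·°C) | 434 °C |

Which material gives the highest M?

material D

Screen on constraints: k ≥ 0.754 W/(m·K); max service T ≥ 129 °C. Survivors: material V, material D.
Normalizing units and computing the index:
  material V: σ_y = 729.0 MPa, ρ = 19220 kg/m³
  material D: σ_y = 31.80 MPa, ρ = 2513 kg/m³
  material D: M = 2.24×10⁻³
  material V: M = 1.40×10⁻³
The maximum is for material D.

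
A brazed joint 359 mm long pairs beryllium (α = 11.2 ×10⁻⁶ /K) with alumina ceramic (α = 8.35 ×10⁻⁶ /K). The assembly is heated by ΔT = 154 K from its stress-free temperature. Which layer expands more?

beryllium

α(beryllium) = 11.2×10⁻⁶/K vs α(alumina ceramic) = 8.35×10⁻⁶/K.
Higher α expands more for the same ΔT: beryllium.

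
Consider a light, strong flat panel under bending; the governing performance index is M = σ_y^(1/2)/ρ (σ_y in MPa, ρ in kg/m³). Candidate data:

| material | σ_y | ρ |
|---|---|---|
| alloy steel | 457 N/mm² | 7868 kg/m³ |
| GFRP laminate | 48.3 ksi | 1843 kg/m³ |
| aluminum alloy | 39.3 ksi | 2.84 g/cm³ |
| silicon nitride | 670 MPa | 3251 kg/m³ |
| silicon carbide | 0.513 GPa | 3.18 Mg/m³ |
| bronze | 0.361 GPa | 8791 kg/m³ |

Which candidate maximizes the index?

GFRP laminate

Convert each candidate to consistent units, then evaluate M:
  alloy steel: σ_y = 457.0 MPa, ρ = 7868 kg/m³
  GFRP laminate: σ_y = 333.0 MPa, ρ = 1843 kg/m³
  aluminum alloy: σ_y = 271.0 MPa, ρ = 2840 kg/m³
  silicon nitride: σ_y = 670.0 MPa, ρ = 3251 kg/m³
  silicon carbide: σ_y = 513.0 MPa, ρ = 3180 kg/m³
  bronze: σ_y = 361.0 MPa, ρ = 8791 kg/m³
  GFRP laminate: M = 9.90×10⁻³
  silicon nitride: M = 7.96×10⁻³
  silicon carbide: M = 7.12×10⁻³
  aluminum alloy: M = 5.80×10⁻³
  alloy steel: M = 2.72×10⁻³
  bronze: M = 2.16×10⁻³
GFRP laminate has the largest M.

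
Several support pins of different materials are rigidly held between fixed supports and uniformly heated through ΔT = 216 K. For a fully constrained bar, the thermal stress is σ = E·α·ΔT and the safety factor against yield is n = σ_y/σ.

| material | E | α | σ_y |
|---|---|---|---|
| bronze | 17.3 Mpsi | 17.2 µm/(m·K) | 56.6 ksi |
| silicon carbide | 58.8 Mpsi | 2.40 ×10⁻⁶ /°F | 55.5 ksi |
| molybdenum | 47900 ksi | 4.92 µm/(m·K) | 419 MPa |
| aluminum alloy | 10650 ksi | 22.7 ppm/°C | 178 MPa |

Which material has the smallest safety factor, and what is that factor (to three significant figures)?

aluminum alloy, n = 0.494

Per material, after unit conversion:
  bronze: E = 119.3, α = 17.2, σ_y = 390.2 → σ = 443 MPa, n = 0.881
  silicon carbide: E = 405.4, α = 4.32, σ_y = 382.7 → σ = 378 MPa, n = 1.01
  molybdenum: E = 330.3, α = 4.92, σ_y = 419.0 → σ = 351 MPa, n = 1.19
  aluminum alloy: E = 73.43, α = 22.7, σ_y = 178.0 → σ = 360 MPa, n = 0.494
Aluminum alloy has the lowest safety factor, n = 0.494.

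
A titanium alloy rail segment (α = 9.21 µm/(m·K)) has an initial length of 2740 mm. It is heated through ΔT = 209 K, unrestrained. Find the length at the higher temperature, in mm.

2745.3 mm

ΔL = α·L₀·ΔT = 9.21×10⁻⁶ × 2740 mm × 209.0 K = 5.27 mm.
L = L₀ + ΔL = 2740 + 5.27 = 2745.3 mm.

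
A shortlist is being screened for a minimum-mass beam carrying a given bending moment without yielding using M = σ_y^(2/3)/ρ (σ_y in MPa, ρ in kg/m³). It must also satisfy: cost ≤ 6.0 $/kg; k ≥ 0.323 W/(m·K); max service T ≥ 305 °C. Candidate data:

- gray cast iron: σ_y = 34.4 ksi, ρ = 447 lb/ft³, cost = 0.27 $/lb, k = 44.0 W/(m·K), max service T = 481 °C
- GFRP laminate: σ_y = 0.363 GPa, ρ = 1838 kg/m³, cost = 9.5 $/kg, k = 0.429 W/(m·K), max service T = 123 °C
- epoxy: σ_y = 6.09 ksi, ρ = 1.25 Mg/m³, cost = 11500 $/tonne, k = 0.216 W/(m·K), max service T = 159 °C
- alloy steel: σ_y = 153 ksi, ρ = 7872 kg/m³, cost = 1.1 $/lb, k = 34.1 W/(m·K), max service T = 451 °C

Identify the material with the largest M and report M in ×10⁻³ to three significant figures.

Screen on constraints: cost ≤ 6.0 $/kg; k ≥ 0.323 W/(m·K); max service T ≥ 305 °C. Survivors: gray cast iron, alloy steel.
In SI units:
  gray cast iron: σ_y = 237.2 MPa, ρ = 7160 kg/m³
  alloy steel: σ_y = 1055 MPa, ρ = 7872 kg/m³
  alloy steel: M = 13.2×10⁻³
  gray cast iron: M = 5.35×10⁻³
Alloy steel has the largest M.

alloy steel, M = 13.2×10⁻³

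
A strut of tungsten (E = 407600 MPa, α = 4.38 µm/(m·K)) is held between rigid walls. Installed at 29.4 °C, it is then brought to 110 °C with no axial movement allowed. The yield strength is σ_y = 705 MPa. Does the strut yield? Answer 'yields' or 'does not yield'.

E = 407600 MPa = 407.6 GPa.
ΔT = 80.60 K. Constrained thermal stress σ = E·α·ΔT = 407.6×10³ MPa × 4.38×10⁻⁶ × 80.60 = 144 MPa (compressive).
Compare to σ_y = 705 MPa: σ < σ_y, so it does not yield.

does not yield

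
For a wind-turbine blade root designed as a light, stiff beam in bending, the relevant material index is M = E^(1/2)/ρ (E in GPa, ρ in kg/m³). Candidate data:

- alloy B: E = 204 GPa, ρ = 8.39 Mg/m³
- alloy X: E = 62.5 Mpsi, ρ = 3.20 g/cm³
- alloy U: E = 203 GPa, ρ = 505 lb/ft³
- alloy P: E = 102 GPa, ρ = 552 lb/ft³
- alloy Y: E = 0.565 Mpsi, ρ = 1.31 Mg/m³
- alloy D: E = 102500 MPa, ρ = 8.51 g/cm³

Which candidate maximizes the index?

After converting to SI:
  alloy B: E = 204.0 GPa, ρ = 8390 kg/m³
  alloy X: E = 430.9 GPa, ρ = 3200 kg/m³
  alloy U: E = 203.0 GPa, ρ = 8089 kg/m³
  alloy P: E = 102.0 GPa, ρ = 8842 kg/m³
  alloy Y: E = 3.896 GPa, ρ = 1310 kg/m³
  alloy D: E = 102.5 GPa, ρ = 8510 kg/m³
  alloy X: M = 6.49×10⁻³
  alloy U: M = 1.76×10⁻³
  alloy B: M = 1.70×10⁻³
  alloy Y: M = 1.51×10⁻³
  alloy D: M = 1.19×10⁻³
  alloy P: M = 1.14×10⁻³
Highest index: alloy X.

alloy X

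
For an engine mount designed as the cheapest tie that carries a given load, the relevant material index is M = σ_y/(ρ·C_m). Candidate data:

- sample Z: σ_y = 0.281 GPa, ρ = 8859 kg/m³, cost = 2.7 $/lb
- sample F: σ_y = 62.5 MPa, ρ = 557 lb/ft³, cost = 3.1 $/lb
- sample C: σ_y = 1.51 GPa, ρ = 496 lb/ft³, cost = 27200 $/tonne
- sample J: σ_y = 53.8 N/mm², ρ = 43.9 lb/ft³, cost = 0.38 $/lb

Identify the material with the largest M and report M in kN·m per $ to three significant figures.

sample J, M = 91.3 kN·m per $

In SI units:
  sample Z: σ_y = 281.0 MPa, ρ = 8859 kg/m³, cost = 5.952 $/kg
  sample F: σ_y = 62.50 MPa, ρ = 8922 kg/m³, cost = 6.834 $/kg
  sample C: σ_y = 1510 MPa, ρ = 7945 kg/m³, cost = 27.20 $/kg
  sample J: σ_y = 53.80 MPa, ρ = 703.2 kg/m³, cost = 0.8377 $/kg
  sample J: M = 91.3 kN·m per $
  sample C: M = 6.99 kN·m per $
  sample Z: M = 5.33 kN·m per $
  sample F: M = 1.02 kN·m per $
Sample J ranks first.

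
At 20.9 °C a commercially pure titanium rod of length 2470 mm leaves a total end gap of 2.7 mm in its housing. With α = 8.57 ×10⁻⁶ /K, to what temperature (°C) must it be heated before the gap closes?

148 °C

α·L₀·ΔT = 2.7 mm ⇒ ΔT = 2.7 / (8.57×10⁻⁶ × 2470.0) = 127.6 K.
T = 20.9 + 127.6 = 148.5 °C.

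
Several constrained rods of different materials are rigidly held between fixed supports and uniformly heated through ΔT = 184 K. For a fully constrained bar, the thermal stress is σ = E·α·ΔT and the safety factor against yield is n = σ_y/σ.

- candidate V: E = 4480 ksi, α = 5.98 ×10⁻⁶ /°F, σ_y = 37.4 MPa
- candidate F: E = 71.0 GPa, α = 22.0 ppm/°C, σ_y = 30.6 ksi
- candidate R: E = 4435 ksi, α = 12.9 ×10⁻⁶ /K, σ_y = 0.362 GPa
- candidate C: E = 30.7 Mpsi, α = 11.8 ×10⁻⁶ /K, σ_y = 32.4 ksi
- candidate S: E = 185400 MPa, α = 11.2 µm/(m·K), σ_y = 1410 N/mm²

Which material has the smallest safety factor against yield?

With everything in SI (GPa, ×10⁻⁶/K, MPa):
  candidate V: E = 30.89, α = 10.8, σ_y = 37.40 → σ = 61.2 MPa, n = 0.611
  candidate F: E = 71.00, α = 22.0, σ_y = 211.0 → σ = 287 MPa, n = 0.734
  candidate R: E = 30.58, α = 12.9, σ_y = 362.0 → σ = 72.6 MPa, n = 4.99
  candidate C: E = 211.7, α = 11.8, σ_y = 223.4 → σ = 460 MPa, n = 0.486
  candidate S: E = 185.4, α = 11.2, σ_y = 1410 → σ = 382 MPa, n = 3.69
Candidate C has the lowest safety factor, n = 0.486.

candidate C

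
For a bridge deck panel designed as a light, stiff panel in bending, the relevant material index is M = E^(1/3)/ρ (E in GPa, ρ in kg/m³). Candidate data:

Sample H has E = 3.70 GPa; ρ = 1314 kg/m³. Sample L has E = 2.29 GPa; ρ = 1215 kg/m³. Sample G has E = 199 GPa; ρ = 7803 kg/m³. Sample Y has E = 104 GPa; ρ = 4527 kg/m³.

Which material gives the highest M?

Evaluate M for each candidate:
  sample H: M = 1.18×10⁻³
  sample L: M = 1.08×10⁻³
  sample Y: M = 1.04×10⁻³
  sample G: M = 0.748×10⁻³
Sample H ranks first.

sample H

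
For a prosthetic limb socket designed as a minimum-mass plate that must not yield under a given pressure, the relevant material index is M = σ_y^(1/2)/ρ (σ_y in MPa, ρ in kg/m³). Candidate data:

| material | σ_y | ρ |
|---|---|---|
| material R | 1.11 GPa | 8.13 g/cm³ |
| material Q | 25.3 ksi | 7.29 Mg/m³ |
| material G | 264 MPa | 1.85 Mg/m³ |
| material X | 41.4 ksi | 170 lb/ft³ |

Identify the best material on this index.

material G

Convert each candidate to consistent units, then evaluate M:
  material R: σ_y = 1110 MPa, ρ = 8130 kg/m³
  material Q: σ_y = 174.4 MPa, ρ = 7290 kg/m³
  material G: σ_y = 264.0 MPa, ρ = 1850 kg/m³
  material X: σ_y = 285.4 MPa, ρ = 2723 kg/m³
  material G: M = 8.78×10⁻³
  material X: M = 6.20×10⁻³
  material R: M = 4.10×10⁻³
  material Q: M = 1.81×10⁻³
Highest index: material G.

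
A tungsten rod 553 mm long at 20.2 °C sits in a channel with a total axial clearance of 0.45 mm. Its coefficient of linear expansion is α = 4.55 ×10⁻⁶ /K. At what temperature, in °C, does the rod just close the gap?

α·L₀·ΔT = 0.45 mm ⇒ ΔT = 0.45 / (4.55×10⁻⁶ × 553.0) = 178.8 K.
T = 20.2 + 178.8 = 199.0 °C.

199 °C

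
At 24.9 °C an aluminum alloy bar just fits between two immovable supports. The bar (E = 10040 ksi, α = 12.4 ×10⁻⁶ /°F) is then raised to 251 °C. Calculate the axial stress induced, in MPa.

E = 10040 ksi = 69.22 GPa.
α = 12.4×10⁻⁶/°F × 9/5 = 22.3×10⁻⁶/K.
ΔT = 226.1 K. Constrained thermal stress σ = E·α·ΔT = 69.22×10³ MPa × 22.3×10⁻⁶ × 226.1 = 349 MPa (compressive).

349 MPa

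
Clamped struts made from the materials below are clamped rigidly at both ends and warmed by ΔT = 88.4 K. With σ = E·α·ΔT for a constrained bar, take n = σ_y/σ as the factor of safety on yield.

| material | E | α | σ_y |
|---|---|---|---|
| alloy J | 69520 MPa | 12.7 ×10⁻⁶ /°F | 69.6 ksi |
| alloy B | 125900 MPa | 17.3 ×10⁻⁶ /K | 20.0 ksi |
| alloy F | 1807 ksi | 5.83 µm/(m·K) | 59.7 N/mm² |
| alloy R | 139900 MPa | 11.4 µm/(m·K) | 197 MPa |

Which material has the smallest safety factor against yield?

alloy B

Per material, after unit conversion:
  alloy J: E = 69.52, α = 22.9, σ_y = 479.9 → σ = 140 MPa, n = 3.42
  alloy B: E = 125.9, α = 17.3, σ_y = 137.9 → σ = 193 MPa, n = 0.716
  alloy F: E = 12.46, α = 5.83, σ_y = 59.70 → σ = 6.42 MPa, n = 9.30
  alloy R: E = 139.9, α = 11.4, σ_y = 197.0 → σ = 141 MPa, n = 1.40
Smallest n: alloy B with n = 0.716.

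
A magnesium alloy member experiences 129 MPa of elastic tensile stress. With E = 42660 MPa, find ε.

E = 42660 MPa = 42.66 GPa = 42660 MPa.
ε = σ/E = 129 / 42660 = 3.02×10⁻³.

3.02×10⁻³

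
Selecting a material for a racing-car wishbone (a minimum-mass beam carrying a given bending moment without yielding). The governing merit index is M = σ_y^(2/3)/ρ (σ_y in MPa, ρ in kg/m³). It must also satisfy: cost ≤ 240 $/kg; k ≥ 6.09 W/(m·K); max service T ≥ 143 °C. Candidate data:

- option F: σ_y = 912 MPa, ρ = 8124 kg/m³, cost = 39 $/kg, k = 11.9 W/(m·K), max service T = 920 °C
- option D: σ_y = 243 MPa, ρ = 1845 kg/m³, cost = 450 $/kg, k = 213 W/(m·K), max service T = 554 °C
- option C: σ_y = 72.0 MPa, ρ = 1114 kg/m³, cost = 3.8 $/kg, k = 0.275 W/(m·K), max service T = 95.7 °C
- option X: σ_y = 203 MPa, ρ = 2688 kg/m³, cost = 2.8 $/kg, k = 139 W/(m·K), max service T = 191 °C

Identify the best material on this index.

option X

Screen on constraints: cost ≤ 240 $/kg; k ≥ 6.09 W/(m·K); max service T ≥ 143 °C. Survivors: option F, option X.
Computing M directly (units already consistent):
  option X: M = 12.8×10⁻³
  option F: M = 11.6×10⁻³
The maximum is for option X.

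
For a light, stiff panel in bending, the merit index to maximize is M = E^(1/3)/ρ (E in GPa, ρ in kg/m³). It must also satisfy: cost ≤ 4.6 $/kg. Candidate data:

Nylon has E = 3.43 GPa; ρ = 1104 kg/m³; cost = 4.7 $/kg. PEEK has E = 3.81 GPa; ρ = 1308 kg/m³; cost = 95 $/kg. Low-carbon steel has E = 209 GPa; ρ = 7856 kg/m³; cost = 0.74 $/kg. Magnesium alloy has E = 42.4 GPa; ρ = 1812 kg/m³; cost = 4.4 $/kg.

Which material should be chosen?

Screen on constraints: cost ≤ 4.6 $/kg. Survivors: low-carbon steel, magnesium alloy.
Per-candidate index values:
  magnesium alloy: M = 1.92×10⁻³
  low-carbon steel: M = 0.755×10⁻³
Highest index: magnesium alloy.

magnesium alloy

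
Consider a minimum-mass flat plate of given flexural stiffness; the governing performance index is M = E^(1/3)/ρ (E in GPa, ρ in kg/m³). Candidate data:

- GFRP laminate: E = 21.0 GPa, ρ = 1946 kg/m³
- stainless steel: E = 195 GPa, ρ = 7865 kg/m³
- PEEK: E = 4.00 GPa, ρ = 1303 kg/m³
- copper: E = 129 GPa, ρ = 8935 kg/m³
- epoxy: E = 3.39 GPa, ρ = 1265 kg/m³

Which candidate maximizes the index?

Per-candidate index values:
  GFRP laminate: M = 1.42×10⁻³
  PEEK: M = 1.22×10⁻³
  epoxy: M = 1.19×10⁻³
  stainless steel: M = 0.737×10⁻³
  copper: M = 0.566×10⁻³
Highest index: GFRP laminate.

GFRP laminate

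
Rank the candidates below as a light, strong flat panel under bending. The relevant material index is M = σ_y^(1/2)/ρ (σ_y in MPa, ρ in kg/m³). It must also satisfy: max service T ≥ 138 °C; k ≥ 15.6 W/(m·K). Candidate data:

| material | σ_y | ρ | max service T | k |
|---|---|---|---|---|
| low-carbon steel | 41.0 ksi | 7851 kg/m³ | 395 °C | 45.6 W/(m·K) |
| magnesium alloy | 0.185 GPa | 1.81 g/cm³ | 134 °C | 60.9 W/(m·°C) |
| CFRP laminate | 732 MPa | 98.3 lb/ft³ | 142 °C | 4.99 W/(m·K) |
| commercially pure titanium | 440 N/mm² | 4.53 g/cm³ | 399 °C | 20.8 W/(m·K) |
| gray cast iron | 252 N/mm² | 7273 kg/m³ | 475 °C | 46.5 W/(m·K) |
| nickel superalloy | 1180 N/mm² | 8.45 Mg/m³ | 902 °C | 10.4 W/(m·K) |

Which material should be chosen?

commercially pure titanium

Screen on constraints: max service T ≥ 138 °C; k ≥ 15.6 W/(m·K). Survivors: low-carbon steel, commercially pure titanium, gray cast iron.
In SI units:
  low-carbon steel: σ_y = 282.7 MPa, ρ = 7851 kg/m³
  commercially pure titanium: σ_y = 440.0 MPa, ρ = 4530 kg/m³
  gray cast iron: σ_y = 252.0 MPa, ρ = 7273 kg/m³
  commercially pure titanium: M = 4.63×10⁻³
  gray cast iron: M = 2.18×10⁻³
  low-carbon steel: M = 2.14×10⁻³
Highest index: commercially pure titanium.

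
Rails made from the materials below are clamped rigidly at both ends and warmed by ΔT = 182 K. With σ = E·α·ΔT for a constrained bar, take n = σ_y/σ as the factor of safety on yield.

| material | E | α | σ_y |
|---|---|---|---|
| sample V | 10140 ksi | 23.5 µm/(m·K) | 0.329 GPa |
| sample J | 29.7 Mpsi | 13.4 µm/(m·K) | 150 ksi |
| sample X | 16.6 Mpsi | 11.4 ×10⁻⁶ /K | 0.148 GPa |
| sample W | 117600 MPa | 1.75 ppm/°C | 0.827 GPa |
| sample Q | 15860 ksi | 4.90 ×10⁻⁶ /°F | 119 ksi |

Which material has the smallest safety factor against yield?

sample X

With everything in SI (GPa, ×10⁻⁶/K, MPa):
  sample V: E = 69.91, α = 23.5, σ_y = 329.0 → σ = 299 MPa, n = 1.10
  sample J: E = 204.8, α = 13.4, σ_y = 1034 → σ = 499 MPa, n = 2.07
  sample X: E = 114.5, α = 11.4, σ_y = 148.0 → σ = 237 MPa, n = 0.623
  sample W: E = 117.6, α = 1.75, σ_y = 827.0 → σ = 37.5 MPa, n = 22.1
  sample Q: E = 109.4, α = 8.82, σ_y = 820.5 → σ = 176 MPa, n = 4.67
Smallest n: sample X with n = 0.623.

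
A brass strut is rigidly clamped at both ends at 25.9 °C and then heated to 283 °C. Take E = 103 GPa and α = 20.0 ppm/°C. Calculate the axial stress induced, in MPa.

ΔT = 257.1 K. Constrained thermal stress σ = E·α·ΔT = 103.0×10³ MPa × 20.0×10⁻⁶ × 257.1 = 530 MPa (compressive).

530 MPa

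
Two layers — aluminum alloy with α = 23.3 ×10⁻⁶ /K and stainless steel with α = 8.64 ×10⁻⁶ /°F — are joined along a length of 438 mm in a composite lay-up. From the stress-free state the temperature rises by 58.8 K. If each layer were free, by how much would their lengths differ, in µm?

stainless steel: α = 8.64×10⁻⁶/°F × 9/5 = 15.6×10⁻⁶/K.
Δα = |23.3 − 15.6|×10⁻⁶/K = 7.75×10⁻⁶/K.
ΔL_mismatch = Δα·L·ΔT = 7.75×10⁻⁶ × 438.0 mm × 58.8 K = 200 µm.

200 µm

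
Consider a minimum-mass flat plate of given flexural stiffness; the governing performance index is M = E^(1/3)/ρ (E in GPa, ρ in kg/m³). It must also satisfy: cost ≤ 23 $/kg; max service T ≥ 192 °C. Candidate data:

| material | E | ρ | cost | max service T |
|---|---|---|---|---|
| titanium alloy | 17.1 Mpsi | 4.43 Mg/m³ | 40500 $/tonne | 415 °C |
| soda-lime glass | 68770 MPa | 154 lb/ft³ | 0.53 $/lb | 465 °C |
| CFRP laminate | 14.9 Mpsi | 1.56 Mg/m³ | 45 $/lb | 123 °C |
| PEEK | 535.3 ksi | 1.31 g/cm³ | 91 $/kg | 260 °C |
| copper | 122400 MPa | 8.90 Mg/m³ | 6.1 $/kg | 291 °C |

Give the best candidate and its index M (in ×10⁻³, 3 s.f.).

soda-lime glass, M = 1.66×10⁻³

Screen on constraints: cost ≤ 23 $/kg; max service T ≥ 192 °C. Survivors: soda-lime glass, copper.
Convert each candidate to consistent units, then evaluate M:
  soda-lime glass: E = 68.77 GPa, ρ = 2467 kg/m³
  copper: E = 122.4 GPa, ρ = 8900 kg/m³
  soda-lime glass: M = 1.66×10⁻³
  copper: M = 0.558×10⁻³
Soda-lime glass ranks first.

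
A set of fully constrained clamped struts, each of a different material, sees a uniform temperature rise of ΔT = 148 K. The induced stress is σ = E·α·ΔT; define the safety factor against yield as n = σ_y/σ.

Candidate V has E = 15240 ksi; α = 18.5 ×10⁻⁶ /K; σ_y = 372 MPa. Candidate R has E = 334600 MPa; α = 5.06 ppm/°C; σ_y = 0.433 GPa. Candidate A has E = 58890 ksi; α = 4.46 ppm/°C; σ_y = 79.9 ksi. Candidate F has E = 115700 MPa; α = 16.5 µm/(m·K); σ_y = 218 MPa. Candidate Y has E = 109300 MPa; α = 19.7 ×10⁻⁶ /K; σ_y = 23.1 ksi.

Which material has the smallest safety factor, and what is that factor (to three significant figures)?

candidate Y, n = 0.500

In consistent units (E in GPa, α in ×10⁻⁶/K, σ_y in MPa):
  candidate V: E = 105.1, α = 18.5, σ_y = 372.0 → σ = 288 MPa, n = 1.29
  candidate R: E = 334.6, α = 5.06, σ_y = 433.0 → σ = 251 MPa, n = 1.73
  candidate A: E = 406.0, α = 4.46, σ_y = 550.9 → σ = 268 MPa, n = 2.06
  candidate F: E = 115.7, α = 16.5, σ_y = 218.0 → σ = 283 MPa, n = 0.772
  candidate Y: E = 109.3, α = 19.7, σ_y = 159.3 → σ = 319 MPa, n = 0.500
Candidate Y has the lowest safety factor, n = 0.500.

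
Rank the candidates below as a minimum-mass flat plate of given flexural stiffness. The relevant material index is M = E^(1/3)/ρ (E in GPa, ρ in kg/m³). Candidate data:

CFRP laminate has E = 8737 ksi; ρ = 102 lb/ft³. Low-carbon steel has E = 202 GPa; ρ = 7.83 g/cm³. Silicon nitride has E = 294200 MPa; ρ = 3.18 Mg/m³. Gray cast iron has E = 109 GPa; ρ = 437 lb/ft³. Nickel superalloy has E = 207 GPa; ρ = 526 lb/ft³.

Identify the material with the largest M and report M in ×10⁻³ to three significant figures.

CFRP laminate, M = 2.40×10⁻³

In SI units:
  CFRP laminate: E = 60.24 GPa, ρ = 1634 kg/m³
  low-carbon steel: E = 202.0 GPa, ρ = 7830 kg/m³
  silicon nitride: E = 294.2 GPa, ρ = 3180 kg/m³
  gray cast iron: E = 109.0 GPa, ρ = 7000 kg/m³
  nickel superalloy: E = 207.0 GPa, ρ = 8426 kg/m³
  CFRP laminate: M = 2.40×10⁻³
  silicon nitride: M = 2.09×10⁻³
  low-carbon steel: M = 0.749×10⁻³
  nickel superalloy: M = 0.702×10⁻³
  gray cast iron: M = 0.682×10⁻³
CFRP laminate ranks first.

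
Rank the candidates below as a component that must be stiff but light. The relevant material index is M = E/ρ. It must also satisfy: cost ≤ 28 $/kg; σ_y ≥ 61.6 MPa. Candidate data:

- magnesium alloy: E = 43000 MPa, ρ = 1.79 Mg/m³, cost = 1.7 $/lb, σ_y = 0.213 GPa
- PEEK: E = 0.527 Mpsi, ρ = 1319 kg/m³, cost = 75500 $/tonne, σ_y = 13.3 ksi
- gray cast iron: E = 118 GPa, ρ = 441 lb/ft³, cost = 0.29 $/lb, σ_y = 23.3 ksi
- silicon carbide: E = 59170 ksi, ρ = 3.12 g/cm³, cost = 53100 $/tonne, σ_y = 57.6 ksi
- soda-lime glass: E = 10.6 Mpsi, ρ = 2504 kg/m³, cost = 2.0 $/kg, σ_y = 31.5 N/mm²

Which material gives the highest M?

magnesium alloy

Screen on constraints: cost ≤ 28 $/kg; σ_y ≥ 61.6 MPa. Survivors: magnesium alloy, gray cast iron.
In SI units:
  magnesium alloy: E = 43.00 GPa, ρ = 1790 kg/m³
  gray cast iron: E = 118.0 GPa, ρ = 7064 kg/m³
  magnesium alloy: M = 24.0 MN·m/kg
  gray cast iron: M = 16.7 MN·m/kg
Highest index: magnesium alloy.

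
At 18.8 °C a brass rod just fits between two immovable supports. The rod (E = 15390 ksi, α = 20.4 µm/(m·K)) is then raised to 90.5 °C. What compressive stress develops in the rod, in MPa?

E = 15390 ksi = 106.1 GPa.
ΔT = 71.70 K. Constrained thermal stress σ = E·α·ΔT = 106.1×10³ MPa × 20.4×10⁻⁶ × 71.70 = 155 MPa (compressive).

155 MPa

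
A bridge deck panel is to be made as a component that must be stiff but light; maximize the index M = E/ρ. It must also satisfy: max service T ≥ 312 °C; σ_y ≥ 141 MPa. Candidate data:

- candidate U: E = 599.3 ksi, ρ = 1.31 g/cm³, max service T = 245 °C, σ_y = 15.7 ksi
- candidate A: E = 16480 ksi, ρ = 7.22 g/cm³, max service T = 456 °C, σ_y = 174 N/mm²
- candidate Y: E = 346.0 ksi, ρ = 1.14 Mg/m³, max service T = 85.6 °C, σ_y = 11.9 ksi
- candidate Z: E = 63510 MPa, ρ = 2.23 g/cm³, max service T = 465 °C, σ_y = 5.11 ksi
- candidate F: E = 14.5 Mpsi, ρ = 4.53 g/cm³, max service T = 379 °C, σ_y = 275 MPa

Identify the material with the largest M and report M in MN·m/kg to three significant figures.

candidate F, M = 22.1 MN·m/kg

Screen on constraints: max service T ≥ 312 °C; σ_y ≥ 141 MPa. Survivors: candidate A, candidate F.
Normalizing units and computing the index:
  candidate A: E = 113.6 GPa, ρ = 7220 kg/m³
  candidate F: E = 99.97 GPa, ρ = 4530 kg/m³
  candidate F: M = 22.1 MN·m/kg
  candidate A: M = 15.7 MN·m/kg
The maximum is for candidate F.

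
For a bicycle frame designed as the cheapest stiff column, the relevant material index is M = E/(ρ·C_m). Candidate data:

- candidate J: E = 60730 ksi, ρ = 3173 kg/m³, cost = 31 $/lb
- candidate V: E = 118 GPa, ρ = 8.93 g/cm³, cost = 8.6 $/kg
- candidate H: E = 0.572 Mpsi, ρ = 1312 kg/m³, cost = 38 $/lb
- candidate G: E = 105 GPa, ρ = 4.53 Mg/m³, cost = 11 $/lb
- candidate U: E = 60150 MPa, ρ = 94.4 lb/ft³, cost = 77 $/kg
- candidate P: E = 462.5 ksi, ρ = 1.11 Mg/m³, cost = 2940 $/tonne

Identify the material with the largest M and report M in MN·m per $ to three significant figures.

Convert each candidate to consistent units, then evaluate M:
  candidate J: E = 418.7 GPa, ρ = 3173 kg/m³, cost = 68.34 $/kg
  candidate V: E = 118.0 GPa, ρ = 8930 kg/m³, cost = 8.600 $/kg
  candidate H: E = 3.944 GPa, ρ = 1312 kg/m³, cost = 83.77 $/kg
  candidate G: E = 105.0 GPa, ρ = 4530 kg/m³, cost = 24.25 $/kg
  candidate U: E = 60.15 GPa, ρ = 1512 kg/m³, cost = 77.00 $/kg
  candidate P: E = 3.189 GPa, ρ = 1110 kg/m³, cost = 2.940 $/kg
  candidate J: M = 1.93 MN·m per $
  candidate V: M = 1.54 MN·m per $
  candidate P: M = 0.977 MN·m per $
  candidate G: M = 0.956 MN·m per $
  candidate U: M = 0.517 MN·m per $
  candidate H: M = 0.0359 MN·m per $
Candidate J has the largest M.

candidate J, M = 1.93 MN·m per $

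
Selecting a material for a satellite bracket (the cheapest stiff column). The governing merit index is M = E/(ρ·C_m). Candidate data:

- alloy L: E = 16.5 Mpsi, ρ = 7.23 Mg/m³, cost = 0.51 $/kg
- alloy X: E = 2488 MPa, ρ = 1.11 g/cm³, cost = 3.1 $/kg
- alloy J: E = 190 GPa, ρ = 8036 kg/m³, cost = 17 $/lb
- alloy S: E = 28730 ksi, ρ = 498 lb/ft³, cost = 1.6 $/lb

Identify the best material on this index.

Putting every candidate on a common basis:
  alloy L: E = 113.8 GPa, ρ = 7230 kg/m³, cost = 0.5100 $/kg
  alloy X: E = 2.488 GPa, ρ = 1110 kg/m³, cost = 3.100 $/kg
  alloy J: E = 190.0 GPa, ρ = 8036 kg/m³, cost = 37.48 $/kg
  alloy S: E = 198.1 GPa, ρ = 7977 kg/m³, cost = 3.527 $/kg
  alloy L: M = 30.9 MN·m per $
  alloy S: M = 7.04 MN·m per $
  alloy X: M = 0.723 MN·m per $
  alloy J: M = 0.631 MN·m per $
Alloy L has the largest M.

alloy L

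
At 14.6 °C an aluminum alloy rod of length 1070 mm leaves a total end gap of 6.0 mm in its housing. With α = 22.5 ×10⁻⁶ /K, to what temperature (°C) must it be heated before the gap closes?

α·L₀·ΔT = 6.0 mm ⇒ ΔT = 6.0 / (22.5×10⁻⁶ × 1070.0) = 249.2 K.
T = 14.6 + 249.2 = 263.8 °C.

264 °C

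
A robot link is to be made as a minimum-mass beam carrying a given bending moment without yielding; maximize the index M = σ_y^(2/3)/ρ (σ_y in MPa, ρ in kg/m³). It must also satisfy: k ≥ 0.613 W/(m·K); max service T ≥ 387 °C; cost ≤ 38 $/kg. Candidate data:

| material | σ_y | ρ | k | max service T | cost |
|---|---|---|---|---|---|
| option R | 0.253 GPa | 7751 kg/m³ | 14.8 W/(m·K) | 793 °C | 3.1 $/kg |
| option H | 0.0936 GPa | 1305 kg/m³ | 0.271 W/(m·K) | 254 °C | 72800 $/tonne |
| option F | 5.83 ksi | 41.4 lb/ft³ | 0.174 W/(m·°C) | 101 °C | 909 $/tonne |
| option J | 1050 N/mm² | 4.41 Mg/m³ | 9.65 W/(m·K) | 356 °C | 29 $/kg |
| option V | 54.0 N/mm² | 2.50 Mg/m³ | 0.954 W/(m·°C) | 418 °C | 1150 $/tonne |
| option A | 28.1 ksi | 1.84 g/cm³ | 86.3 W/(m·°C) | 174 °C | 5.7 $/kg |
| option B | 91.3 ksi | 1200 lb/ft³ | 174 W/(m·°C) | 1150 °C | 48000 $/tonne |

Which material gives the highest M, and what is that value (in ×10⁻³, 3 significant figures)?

Screen on constraints: k ≥ 0.613 W/(m·K); max service T ≥ 387 °C; cost ≤ 38 $/kg. Survivors: option R, option V.
Convert each candidate to consistent units, then evaluate M:
  option R: σ_y = 253.0 MPa, ρ = 7751 kg/m³
  option V: σ_y = 54.00 MPa, ρ = 2500 kg/m³
  option V: M = 5.71×10⁻³
  option R: M = 5.16×10⁻³
The maximum is for option V.

option V, M = 5.71×10⁻³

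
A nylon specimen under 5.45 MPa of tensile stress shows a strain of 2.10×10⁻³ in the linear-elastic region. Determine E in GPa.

E = σ/ε = 5.45 MPa / 2.10×10⁻³ = 2595 MPa = 2.60 GPa.

2.60 GPa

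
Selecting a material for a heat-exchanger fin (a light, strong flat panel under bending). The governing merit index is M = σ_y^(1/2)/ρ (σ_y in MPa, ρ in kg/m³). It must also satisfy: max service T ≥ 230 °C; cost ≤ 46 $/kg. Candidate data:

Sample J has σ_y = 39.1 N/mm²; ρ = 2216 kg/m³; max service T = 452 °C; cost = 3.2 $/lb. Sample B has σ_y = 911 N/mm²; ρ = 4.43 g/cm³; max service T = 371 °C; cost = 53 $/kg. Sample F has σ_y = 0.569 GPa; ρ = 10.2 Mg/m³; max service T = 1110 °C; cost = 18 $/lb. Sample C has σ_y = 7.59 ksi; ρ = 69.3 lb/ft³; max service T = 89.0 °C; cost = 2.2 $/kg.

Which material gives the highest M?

sample J

Screen on constraints: max service T ≥ 230 °C; cost ≤ 46 $/kg. Survivors: sample J, sample F.
Putting every candidate on a common basis:
  sample J: σ_y = 39.10 MPa, ρ = 2216 kg/m³
  sample F: σ_y = 569.0 MPa, ρ = 10200 kg/m³
  sample J: M = 2.82×10⁻³
  sample F: M = 2.34×10⁻³
Highest index: sample J.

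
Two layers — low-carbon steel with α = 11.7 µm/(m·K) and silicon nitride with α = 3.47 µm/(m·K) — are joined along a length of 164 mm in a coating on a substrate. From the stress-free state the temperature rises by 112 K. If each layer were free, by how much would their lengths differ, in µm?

151 µm

Δα = |11.7 − 3.47|×10⁻⁶/K = 8.23×10⁻⁶/K.
ΔL_mismatch = Δα·L·ΔT = 8.23×10⁻⁶ × 164.0 mm × 112.0 K = 151 µm.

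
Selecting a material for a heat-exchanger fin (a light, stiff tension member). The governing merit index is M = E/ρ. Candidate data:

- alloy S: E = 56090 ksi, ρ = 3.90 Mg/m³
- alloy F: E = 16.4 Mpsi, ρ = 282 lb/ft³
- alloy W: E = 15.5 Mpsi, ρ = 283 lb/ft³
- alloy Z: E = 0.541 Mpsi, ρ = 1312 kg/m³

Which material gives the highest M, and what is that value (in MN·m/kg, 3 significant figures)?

Normalizing units and computing the index:
  alloy S: E = 386.7 GPa, ρ = 3900 kg/m³
  alloy F: E = 113.1 GPa, ρ = 4517 kg/m³
  alloy W: E = 106.9 GPa, ρ = 4533 kg/m³
  alloy Z: E = 3.730 GPa, ρ = 1312 kg/m³
  alloy S: M = 99.2 MN·m/kg
  alloy F: M = 25.0 MN·m/kg
  alloy W: M = 23.6 MN·m/kg
  alloy Z: M = 2.84 MN·m/kg
The maximum is for alloy S.

alloy S, M = 99.2 MN·m/kg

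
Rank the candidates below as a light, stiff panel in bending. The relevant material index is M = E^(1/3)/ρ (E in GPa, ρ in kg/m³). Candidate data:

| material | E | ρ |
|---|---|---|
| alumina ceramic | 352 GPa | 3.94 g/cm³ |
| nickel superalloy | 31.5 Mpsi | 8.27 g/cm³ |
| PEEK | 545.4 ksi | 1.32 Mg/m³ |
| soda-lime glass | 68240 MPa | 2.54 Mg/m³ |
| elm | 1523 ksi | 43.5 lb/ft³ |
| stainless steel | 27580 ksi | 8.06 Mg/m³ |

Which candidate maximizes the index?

elm

After converting to SI:
  alumina ceramic: E = 352.0 GPa, ρ = 3940 kg/m³
  nickel superalloy: E = 217.2 GPa, ρ = 8270 kg/m³
  PEEK: E = 3.760 GPa, ρ = 1320 kg/m³
  soda-lime glass: E = 68.24 GPa, ρ = 2540 kg/m³
  elm: E = 10.50 GPa, ρ = 696.8 kg/m³
  stainless steel: E = 190.2 GPa, ρ = 8060 kg/m³
  elm: M = 3.14×10⁻³
  alumina ceramic: M = 1.79×10⁻³
  soda-lime glass: M = 1.61×10⁻³
  PEEK: M = 1.18×10⁻³
  nickel superalloy: M = 0.727×10⁻³
  stainless steel: M = 0.713×10⁻³
Highest index: elm.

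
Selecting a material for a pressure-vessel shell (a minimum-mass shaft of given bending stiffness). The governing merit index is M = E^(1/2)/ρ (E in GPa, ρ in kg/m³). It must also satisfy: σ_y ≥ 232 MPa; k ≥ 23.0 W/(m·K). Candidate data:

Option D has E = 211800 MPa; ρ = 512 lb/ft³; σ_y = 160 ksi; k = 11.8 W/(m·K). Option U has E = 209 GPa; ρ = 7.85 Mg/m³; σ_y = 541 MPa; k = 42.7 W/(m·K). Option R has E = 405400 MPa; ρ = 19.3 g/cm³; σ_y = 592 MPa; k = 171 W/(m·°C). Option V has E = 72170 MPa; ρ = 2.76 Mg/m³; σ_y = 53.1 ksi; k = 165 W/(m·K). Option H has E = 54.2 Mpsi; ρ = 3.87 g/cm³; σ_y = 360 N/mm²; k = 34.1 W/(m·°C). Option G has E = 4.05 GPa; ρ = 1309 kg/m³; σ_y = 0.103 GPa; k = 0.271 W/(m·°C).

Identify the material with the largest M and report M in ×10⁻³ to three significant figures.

option H, M = 5.00×10⁻³

Screen on constraints: σ_y ≥ 232 MPa; k ≥ 23.0 W/(m·K). Survivors: option U, option R, option V, option H.
Normalizing units and computing the index:
  option U: E = 209.0 GPa, ρ = 7850 kg/m³
  option R: E = 405.4 GPa, ρ = 19300 kg/m³
  option V: E = 72.17 GPa, ρ = 2760 kg/m³
  option H: E = 373.7 GPa, ρ = 3870 kg/m³
  option H: M = 5.00×10⁻³
  option V: M = 3.08×10⁻³
  option U: M = 1.84×10⁻³
  option R: M = 1.04×10⁻³
Highest index: option H.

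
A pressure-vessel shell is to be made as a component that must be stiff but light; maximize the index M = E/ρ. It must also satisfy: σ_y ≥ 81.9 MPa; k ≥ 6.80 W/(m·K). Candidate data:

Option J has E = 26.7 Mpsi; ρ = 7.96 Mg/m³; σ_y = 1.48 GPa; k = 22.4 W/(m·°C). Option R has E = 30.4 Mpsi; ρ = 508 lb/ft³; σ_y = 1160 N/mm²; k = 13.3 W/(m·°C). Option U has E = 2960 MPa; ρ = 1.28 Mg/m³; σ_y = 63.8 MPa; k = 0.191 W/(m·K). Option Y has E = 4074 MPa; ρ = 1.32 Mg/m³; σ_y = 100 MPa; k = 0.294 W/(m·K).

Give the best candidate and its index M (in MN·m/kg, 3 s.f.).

option R, M = 25.8 MN·m/kg

Screen on constraints: σ_y ≥ 81.9 MPa; k ≥ 6.80 W/(m·K). Survivors: option J, option R.
Putting every candidate on a common basis:
  option J: E = 184.1 GPa, ρ = 7960 kg/m³
  option R: E = 209.6 GPa, ρ = 8137 kg/m³
  option R: M = 25.8 MN·m/kg
  option J: M = 23.1 MN·m/kg
Option R ranks first.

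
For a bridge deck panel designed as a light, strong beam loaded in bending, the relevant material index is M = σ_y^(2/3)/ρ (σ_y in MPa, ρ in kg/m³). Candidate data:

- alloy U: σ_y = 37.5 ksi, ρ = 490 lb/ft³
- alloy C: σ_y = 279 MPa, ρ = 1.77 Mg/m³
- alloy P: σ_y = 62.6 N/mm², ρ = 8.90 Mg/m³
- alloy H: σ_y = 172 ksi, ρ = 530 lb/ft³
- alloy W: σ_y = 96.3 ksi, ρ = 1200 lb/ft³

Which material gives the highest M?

alloy C

Normalizing units and computing the index:
  alloy U: σ_y = 258.6 MPa, ρ = 7849 kg/m³
  alloy C: σ_y = 279.0 MPa, ρ = 1770 kg/m³
  alloy P: σ_y = 62.60 MPa, ρ = 8900 kg/m³
  alloy H: σ_y = 1186 MPa, ρ = 8490 kg/m³
  alloy W: σ_y = 664.0 MPa, ρ = 19220 kg/m³
  alloy C: M = 24.1×10⁻³
  alloy H: M = 13.2×10⁻³
  alloy U: M = 5.17×10⁻³
  alloy W: M = 3.96×10⁻³
  alloy P: M = 1.77×10⁻³
Highest index: alloy C.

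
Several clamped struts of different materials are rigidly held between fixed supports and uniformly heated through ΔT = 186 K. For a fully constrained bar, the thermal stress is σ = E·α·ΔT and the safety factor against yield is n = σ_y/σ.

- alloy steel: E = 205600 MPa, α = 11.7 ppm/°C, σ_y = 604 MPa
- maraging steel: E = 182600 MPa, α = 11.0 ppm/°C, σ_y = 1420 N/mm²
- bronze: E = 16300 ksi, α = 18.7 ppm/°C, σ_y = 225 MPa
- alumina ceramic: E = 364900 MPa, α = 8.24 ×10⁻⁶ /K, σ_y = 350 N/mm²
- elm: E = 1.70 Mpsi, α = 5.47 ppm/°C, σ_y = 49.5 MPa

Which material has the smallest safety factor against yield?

In consistent units (E in GPa, α in ×10⁻⁶/K, σ_y in MPa):
  alloy steel: E = 205.6, α = 11.7, σ_y = 604.0 → σ = 447 MPa, n = 1.35
  maraging steel: E = 182.6, α = 11.0, σ_y = 1420 → σ = 374 MPa, n = 3.80
  bronze: E = 112.4, α = 18.7, σ_y = 225.0 → σ = 391 MPa, n = 0.576
  alumina ceramic: E = 364.9, α = 8.24, σ_y = 350.0 → σ = 559 MPa, n = 0.626
  elm: E = 11.72, α = 5.47, σ_y = 49.50 → σ = 11.9 MPa, n = 4.15
Smallest n: bronze with n = 0.576.

bronze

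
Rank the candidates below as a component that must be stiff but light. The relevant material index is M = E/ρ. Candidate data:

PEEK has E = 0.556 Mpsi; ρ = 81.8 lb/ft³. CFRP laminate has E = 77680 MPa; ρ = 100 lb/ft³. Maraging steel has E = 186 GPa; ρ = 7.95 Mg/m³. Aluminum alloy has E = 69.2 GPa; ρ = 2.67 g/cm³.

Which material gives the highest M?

After converting to SI:
  PEEK: E = 3.833 GPa, ρ = 1310 kg/m³
  CFRP laminate: E = 77.68 GPa, ρ = 1602 kg/m³
  maraging steel: E = 186.0 GPa, ρ = 7950 kg/m³
  aluminum alloy: E = 69.20 GPa, ρ = 2670 kg/m³
  CFRP laminate: M = 48.5 MN·m/kg
  aluminum alloy: M = 25.9 MN·m/kg
  maraging steel: M = 23.4 MN·m/kg
  PEEK: M = 2.93 MN·m/kg
CFRP laminate has the largest M.

CFRP laminate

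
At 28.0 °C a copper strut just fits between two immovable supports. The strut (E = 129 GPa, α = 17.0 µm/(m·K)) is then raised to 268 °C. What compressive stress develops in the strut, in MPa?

526 MPa

ΔT = 240.0 K. Constrained thermal stress σ = E·α·ΔT = 129.0×10³ MPa × 17.0×10⁻⁶ × 240.0 = 526 MPa (compressive).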